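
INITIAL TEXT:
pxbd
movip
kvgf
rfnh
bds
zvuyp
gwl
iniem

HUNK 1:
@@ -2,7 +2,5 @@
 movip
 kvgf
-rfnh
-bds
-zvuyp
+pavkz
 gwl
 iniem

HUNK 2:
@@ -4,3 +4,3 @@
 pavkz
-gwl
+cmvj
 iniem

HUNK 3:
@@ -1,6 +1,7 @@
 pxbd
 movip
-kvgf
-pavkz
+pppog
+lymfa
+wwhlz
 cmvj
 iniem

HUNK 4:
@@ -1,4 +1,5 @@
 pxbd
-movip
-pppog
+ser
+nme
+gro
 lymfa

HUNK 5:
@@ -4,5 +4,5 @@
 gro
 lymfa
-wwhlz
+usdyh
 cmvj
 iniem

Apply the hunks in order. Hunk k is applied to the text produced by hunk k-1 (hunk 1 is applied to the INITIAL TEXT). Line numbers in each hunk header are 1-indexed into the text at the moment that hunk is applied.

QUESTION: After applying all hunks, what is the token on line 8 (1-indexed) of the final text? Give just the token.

Hunk 1: at line 2 remove [rfnh,bds,zvuyp] add [pavkz] -> 6 lines: pxbd movip kvgf pavkz gwl iniem
Hunk 2: at line 4 remove [gwl] add [cmvj] -> 6 lines: pxbd movip kvgf pavkz cmvj iniem
Hunk 3: at line 1 remove [kvgf,pavkz] add [pppog,lymfa,wwhlz] -> 7 lines: pxbd movip pppog lymfa wwhlz cmvj iniem
Hunk 4: at line 1 remove [movip,pppog] add [ser,nme,gro] -> 8 lines: pxbd ser nme gro lymfa wwhlz cmvj iniem
Hunk 5: at line 4 remove [wwhlz] add [usdyh] -> 8 lines: pxbd ser nme gro lymfa usdyh cmvj iniem
Final line 8: iniem

Answer: iniem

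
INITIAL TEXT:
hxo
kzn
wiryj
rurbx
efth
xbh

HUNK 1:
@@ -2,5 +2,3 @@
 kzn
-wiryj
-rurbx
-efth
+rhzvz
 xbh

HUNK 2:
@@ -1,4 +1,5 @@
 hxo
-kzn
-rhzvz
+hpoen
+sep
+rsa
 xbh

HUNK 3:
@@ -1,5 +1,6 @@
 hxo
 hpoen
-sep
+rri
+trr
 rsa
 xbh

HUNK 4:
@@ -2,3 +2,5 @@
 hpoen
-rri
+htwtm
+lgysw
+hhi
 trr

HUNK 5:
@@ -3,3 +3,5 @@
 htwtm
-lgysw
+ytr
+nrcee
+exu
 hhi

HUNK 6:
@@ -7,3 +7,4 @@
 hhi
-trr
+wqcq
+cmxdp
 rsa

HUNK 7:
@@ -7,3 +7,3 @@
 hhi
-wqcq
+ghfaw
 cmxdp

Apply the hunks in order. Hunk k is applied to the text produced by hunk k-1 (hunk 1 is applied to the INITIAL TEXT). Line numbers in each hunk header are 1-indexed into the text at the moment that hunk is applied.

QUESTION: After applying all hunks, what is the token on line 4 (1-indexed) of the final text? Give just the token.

Hunk 1: at line 2 remove [wiryj,rurbx,efth] add [rhzvz] -> 4 lines: hxo kzn rhzvz xbh
Hunk 2: at line 1 remove [kzn,rhzvz] add [hpoen,sep,rsa] -> 5 lines: hxo hpoen sep rsa xbh
Hunk 3: at line 1 remove [sep] add [rri,trr] -> 6 lines: hxo hpoen rri trr rsa xbh
Hunk 4: at line 2 remove [rri] add [htwtm,lgysw,hhi] -> 8 lines: hxo hpoen htwtm lgysw hhi trr rsa xbh
Hunk 5: at line 3 remove [lgysw] add [ytr,nrcee,exu] -> 10 lines: hxo hpoen htwtm ytr nrcee exu hhi trr rsa xbh
Hunk 6: at line 7 remove [trr] add [wqcq,cmxdp] -> 11 lines: hxo hpoen htwtm ytr nrcee exu hhi wqcq cmxdp rsa xbh
Hunk 7: at line 7 remove [wqcq] add [ghfaw] -> 11 lines: hxo hpoen htwtm ytr nrcee exu hhi ghfaw cmxdp rsa xbh
Final line 4: ytr

Answer: ytr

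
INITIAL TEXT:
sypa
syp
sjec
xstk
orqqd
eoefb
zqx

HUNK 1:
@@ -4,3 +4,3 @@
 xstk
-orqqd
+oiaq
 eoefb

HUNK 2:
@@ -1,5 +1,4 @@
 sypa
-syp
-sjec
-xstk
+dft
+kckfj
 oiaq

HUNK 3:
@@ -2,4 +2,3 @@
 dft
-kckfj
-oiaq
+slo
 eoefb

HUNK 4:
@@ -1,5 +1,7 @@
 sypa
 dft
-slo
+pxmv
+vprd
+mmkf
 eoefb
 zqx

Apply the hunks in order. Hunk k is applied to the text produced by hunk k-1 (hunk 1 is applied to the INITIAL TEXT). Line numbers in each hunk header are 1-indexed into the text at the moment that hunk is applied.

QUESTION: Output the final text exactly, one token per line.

Hunk 1: at line 4 remove [orqqd] add [oiaq] -> 7 lines: sypa syp sjec xstk oiaq eoefb zqx
Hunk 2: at line 1 remove [syp,sjec,xstk] add [dft,kckfj] -> 6 lines: sypa dft kckfj oiaq eoefb zqx
Hunk 3: at line 2 remove [kckfj,oiaq] add [slo] -> 5 lines: sypa dft slo eoefb zqx
Hunk 4: at line 1 remove [slo] add [pxmv,vprd,mmkf] -> 7 lines: sypa dft pxmv vprd mmkf eoefb zqx

Answer: sypa
dft
pxmv
vprd
mmkf
eoefb
zqx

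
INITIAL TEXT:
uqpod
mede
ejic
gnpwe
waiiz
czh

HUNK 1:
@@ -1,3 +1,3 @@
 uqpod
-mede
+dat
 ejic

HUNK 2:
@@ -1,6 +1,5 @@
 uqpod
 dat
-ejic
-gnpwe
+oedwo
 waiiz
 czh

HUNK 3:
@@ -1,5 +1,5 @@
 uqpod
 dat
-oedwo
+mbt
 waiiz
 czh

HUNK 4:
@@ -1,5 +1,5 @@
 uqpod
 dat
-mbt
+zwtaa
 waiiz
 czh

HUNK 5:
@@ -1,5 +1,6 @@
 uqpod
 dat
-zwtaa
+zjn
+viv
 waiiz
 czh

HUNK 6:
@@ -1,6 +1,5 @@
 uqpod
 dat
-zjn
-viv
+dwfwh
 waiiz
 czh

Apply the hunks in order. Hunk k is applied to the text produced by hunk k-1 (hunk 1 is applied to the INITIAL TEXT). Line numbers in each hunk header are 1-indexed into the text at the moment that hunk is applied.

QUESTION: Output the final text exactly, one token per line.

Hunk 1: at line 1 remove [mede] add [dat] -> 6 lines: uqpod dat ejic gnpwe waiiz czh
Hunk 2: at line 1 remove [ejic,gnpwe] add [oedwo] -> 5 lines: uqpod dat oedwo waiiz czh
Hunk 3: at line 1 remove [oedwo] add [mbt] -> 5 lines: uqpod dat mbt waiiz czh
Hunk 4: at line 1 remove [mbt] add [zwtaa] -> 5 lines: uqpod dat zwtaa waiiz czh
Hunk 5: at line 1 remove [zwtaa] add [zjn,viv] -> 6 lines: uqpod dat zjn viv waiiz czh
Hunk 6: at line 1 remove [zjn,viv] add [dwfwh] -> 5 lines: uqpod dat dwfwh waiiz czh

Answer: uqpod
dat
dwfwh
waiiz
czh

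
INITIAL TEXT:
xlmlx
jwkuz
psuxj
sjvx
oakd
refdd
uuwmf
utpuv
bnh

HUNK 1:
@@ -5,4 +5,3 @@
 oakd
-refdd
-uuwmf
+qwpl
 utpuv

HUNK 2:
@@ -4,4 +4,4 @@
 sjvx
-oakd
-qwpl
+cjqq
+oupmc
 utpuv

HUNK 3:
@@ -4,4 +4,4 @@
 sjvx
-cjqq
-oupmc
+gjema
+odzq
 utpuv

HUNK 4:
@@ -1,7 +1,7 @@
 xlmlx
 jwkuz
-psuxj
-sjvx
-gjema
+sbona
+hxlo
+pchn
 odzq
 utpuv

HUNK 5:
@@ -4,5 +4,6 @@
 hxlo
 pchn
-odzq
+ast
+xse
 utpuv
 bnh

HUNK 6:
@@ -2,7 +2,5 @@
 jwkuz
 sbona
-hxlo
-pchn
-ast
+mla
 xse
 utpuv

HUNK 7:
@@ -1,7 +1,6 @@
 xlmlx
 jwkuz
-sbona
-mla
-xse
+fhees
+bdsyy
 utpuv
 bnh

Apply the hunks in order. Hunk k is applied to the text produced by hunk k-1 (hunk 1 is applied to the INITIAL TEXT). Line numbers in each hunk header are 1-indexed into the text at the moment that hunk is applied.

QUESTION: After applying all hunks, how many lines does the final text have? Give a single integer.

Hunk 1: at line 5 remove [refdd,uuwmf] add [qwpl] -> 8 lines: xlmlx jwkuz psuxj sjvx oakd qwpl utpuv bnh
Hunk 2: at line 4 remove [oakd,qwpl] add [cjqq,oupmc] -> 8 lines: xlmlx jwkuz psuxj sjvx cjqq oupmc utpuv bnh
Hunk 3: at line 4 remove [cjqq,oupmc] add [gjema,odzq] -> 8 lines: xlmlx jwkuz psuxj sjvx gjema odzq utpuv bnh
Hunk 4: at line 1 remove [psuxj,sjvx,gjema] add [sbona,hxlo,pchn] -> 8 lines: xlmlx jwkuz sbona hxlo pchn odzq utpuv bnh
Hunk 5: at line 4 remove [odzq] add [ast,xse] -> 9 lines: xlmlx jwkuz sbona hxlo pchn ast xse utpuv bnh
Hunk 6: at line 2 remove [hxlo,pchn,ast] add [mla] -> 7 lines: xlmlx jwkuz sbona mla xse utpuv bnh
Hunk 7: at line 1 remove [sbona,mla,xse] add [fhees,bdsyy] -> 6 lines: xlmlx jwkuz fhees bdsyy utpuv bnh
Final line count: 6

Answer: 6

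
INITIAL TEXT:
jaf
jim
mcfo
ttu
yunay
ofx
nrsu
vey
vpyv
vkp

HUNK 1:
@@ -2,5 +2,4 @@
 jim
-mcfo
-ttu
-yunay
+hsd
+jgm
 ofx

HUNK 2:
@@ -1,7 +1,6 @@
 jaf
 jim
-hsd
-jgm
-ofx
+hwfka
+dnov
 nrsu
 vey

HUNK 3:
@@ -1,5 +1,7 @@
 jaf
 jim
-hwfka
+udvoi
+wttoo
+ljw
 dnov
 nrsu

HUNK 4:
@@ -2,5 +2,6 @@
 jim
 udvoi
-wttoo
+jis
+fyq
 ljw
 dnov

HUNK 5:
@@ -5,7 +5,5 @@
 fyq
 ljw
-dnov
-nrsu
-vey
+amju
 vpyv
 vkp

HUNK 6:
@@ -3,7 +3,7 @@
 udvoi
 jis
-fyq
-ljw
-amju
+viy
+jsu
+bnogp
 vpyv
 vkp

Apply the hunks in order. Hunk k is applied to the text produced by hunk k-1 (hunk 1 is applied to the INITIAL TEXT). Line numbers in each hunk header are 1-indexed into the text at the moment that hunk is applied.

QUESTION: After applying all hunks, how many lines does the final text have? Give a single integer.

Hunk 1: at line 2 remove [mcfo,ttu,yunay] add [hsd,jgm] -> 9 lines: jaf jim hsd jgm ofx nrsu vey vpyv vkp
Hunk 2: at line 1 remove [hsd,jgm,ofx] add [hwfka,dnov] -> 8 lines: jaf jim hwfka dnov nrsu vey vpyv vkp
Hunk 3: at line 1 remove [hwfka] add [udvoi,wttoo,ljw] -> 10 lines: jaf jim udvoi wttoo ljw dnov nrsu vey vpyv vkp
Hunk 4: at line 2 remove [wttoo] add [jis,fyq] -> 11 lines: jaf jim udvoi jis fyq ljw dnov nrsu vey vpyv vkp
Hunk 5: at line 5 remove [dnov,nrsu,vey] add [amju] -> 9 lines: jaf jim udvoi jis fyq ljw amju vpyv vkp
Hunk 6: at line 3 remove [fyq,ljw,amju] add [viy,jsu,bnogp] -> 9 lines: jaf jim udvoi jis viy jsu bnogp vpyv vkp
Final line count: 9

Answer: 9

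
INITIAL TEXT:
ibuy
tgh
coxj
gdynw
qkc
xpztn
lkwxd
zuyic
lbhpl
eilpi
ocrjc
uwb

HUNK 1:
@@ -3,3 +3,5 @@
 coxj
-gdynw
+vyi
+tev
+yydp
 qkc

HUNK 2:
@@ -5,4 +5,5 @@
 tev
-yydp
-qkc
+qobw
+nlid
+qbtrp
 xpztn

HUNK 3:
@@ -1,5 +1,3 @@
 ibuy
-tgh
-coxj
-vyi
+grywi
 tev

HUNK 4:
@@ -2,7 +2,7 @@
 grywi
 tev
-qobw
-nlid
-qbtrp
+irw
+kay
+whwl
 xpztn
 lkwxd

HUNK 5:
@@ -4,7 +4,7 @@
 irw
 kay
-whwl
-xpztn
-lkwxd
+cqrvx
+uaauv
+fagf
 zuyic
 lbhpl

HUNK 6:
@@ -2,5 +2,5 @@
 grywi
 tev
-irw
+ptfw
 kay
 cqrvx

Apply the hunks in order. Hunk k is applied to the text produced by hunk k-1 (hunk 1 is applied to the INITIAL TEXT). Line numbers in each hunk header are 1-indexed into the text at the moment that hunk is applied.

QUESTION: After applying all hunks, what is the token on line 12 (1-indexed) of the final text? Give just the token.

Answer: ocrjc

Derivation:
Hunk 1: at line 3 remove [gdynw] add [vyi,tev,yydp] -> 14 lines: ibuy tgh coxj vyi tev yydp qkc xpztn lkwxd zuyic lbhpl eilpi ocrjc uwb
Hunk 2: at line 5 remove [yydp,qkc] add [qobw,nlid,qbtrp] -> 15 lines: ibuy tgh coxj vyi tev qobw nlid qbtrp xpztn lkwxd zuyic lbhpl eilpi ocrjc uwb
Hunk 3: at line 1 remove [tgh,coxj,vyi] add [grywi] -> 13 lines: ibuy grywi tev qobw nlid qbtrp xpztn lkwxd zuyic lbhpl eilpi ocrjc uwb
Hunk 4: at line 2 remove [qobw,nlid,qbtrp] add [irw,kay,whwl] -> 13 lines: ibuy grywi tev irw kay whwl xpztn lkwxd zuyic lbhpl eilpi ocrjc uwb
Hunk 5: at line 4 remove [whwl,xpztn,lkwxd] add [cqrvx,uaauv,fagf] -> 13 lines: ibuy grywi tev irw kay cqrvx uaauv fagf zuyic lbhpl eilpi ocrjc uwb
Hunk 6: at line 2 remove [irw] add [ptfw] -> 13 lines: ibuy grywi tev ptfw kay cqrvx uaauv fagf zuyic lbhpl eilpi ocrjc uwb
Final line 12: ocrjc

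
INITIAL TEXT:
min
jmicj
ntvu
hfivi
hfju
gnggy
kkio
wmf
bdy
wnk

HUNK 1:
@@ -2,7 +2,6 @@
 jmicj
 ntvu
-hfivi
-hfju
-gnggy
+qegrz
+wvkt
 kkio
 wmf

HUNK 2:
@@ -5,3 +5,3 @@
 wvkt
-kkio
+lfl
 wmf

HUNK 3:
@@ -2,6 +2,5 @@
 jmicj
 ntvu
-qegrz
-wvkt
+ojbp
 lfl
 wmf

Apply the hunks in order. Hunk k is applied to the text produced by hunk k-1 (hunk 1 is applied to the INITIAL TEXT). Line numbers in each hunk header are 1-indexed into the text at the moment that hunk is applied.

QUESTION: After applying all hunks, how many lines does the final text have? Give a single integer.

Hunk 1: at line 2 remove [hfivi,hfju,gnggy] add [qegrz,wvkt] -> 9 lines: min jmicj ntvu qegrz wvkt kkio wmf bdy wnk
Hunk 2: at line 5 remove [kkio] add [lfl] -> 9 lines: min jmicj ntvu qegrz wvkt lfl wmf bdy wnk
Hunk 3: at line 2 remove [qegrz,wvkt] add [ojbp] -> 8 lines: min jmicj ntvu ojbp lfl wmf bdy wnk
Final line count: 8

Answer: 8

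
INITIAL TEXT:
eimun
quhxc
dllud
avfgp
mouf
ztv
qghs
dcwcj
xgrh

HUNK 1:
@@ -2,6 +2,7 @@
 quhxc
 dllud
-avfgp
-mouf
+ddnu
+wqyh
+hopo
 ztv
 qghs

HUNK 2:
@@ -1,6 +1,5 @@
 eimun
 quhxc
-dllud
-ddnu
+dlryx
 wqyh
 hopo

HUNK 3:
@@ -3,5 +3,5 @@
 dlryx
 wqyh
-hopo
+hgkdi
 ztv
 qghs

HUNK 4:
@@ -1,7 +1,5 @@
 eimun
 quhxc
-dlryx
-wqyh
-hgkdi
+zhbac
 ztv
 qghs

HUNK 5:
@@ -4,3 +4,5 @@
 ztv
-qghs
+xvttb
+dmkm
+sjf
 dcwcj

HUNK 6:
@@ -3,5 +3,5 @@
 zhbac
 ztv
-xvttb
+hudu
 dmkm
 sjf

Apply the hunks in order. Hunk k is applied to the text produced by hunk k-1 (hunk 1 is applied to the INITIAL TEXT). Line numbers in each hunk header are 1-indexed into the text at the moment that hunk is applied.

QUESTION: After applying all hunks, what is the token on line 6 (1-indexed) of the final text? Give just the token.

Answer: dmkm

Derivation:
Hunk 1: at line 2 remove [avfgp,mouf] add [ddnu,wqyh,hopo] -> 10 lines: eimun quhxc dllud ddnu wqyh hopo ztv qghs dcwcj xgrh
Hunk 2: at line 1 remove [dllud,ddnu] add [dlryx] -> 9 lines: eimun quhxc dlryx wqyh hopo ztv qghs dcwcj xgrh
Hunk 3: at line 3 remove [hopo] add [hgkdi] -> 9 lines: eimun quhxc dlryx wqyh hgkdi ztv qghs dcwcj xgrh
Hunk 4: at line 1 remove [dlryx,wqyh,hgkdi] add [zhbac] -> 7 lines: eimun quhxc zhbac ztv qghs dcwcj xgrh
Hunk 5: at line 4 remove [qghs] add [xvttb,dmkm,sjf] -> 9 lines: eimun quhxc zhbac ztv xvttb dmkm sjf dcwcj xgrh
Hunk 6: at line 3 remove [xvttb] add [hudu] -> 9 lines: eimun quhxc zhbac ztv hudu dmkm sjf dcwcj xgrh
Final line 6: dmkm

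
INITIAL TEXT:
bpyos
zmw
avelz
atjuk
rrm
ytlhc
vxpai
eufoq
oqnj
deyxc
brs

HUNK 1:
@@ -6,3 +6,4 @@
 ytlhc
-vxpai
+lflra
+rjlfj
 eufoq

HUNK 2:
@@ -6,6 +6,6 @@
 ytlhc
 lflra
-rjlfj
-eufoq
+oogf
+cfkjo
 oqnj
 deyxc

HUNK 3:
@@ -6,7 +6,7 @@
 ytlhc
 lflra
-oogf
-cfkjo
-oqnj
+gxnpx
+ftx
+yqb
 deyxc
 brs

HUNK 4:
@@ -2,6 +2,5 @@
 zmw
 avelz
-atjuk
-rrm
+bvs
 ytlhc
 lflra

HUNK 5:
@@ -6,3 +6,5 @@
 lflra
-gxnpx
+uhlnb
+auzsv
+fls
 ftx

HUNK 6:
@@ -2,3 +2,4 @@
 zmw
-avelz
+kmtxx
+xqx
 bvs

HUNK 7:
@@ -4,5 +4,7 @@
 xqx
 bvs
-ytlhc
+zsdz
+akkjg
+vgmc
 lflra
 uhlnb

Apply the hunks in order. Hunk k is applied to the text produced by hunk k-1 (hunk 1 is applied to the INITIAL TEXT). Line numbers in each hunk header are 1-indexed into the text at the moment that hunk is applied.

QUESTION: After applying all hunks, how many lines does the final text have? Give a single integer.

Hunk 1: at line 6 remove [vxpai] add [lflra,rjlfj] -> 12 lines: bpyos zmw avelz atjuk rrm ytlhc lflra rjlfj eufoq oqnj deyxc brs
Hunk 2: at line 6 remove [rjlfj,eufoq] add [oogf,cfkjo] -> 12 lines: bpyos zmw avelz atjuk rrm ytlhc lflra oogf cfkjo oqnj deyxc brs
Hunk 3: at line 6 remove [oogf,cfkjo,oqnj] add [gxnpx,ftx,yqb] -> 12 lines: bpyos zmw avelz atjuk rrm ytlhc lflra gxnpx ftx yqb deyxc brs
Hunk 4: at line 2 remove [atjuk,rrm] add [bvs] -> 11 lines: bpyos zmw avelz bvs ytlhc lflra gxnpx ftx yqb deyxc brs
Hunk 5: at line 6 remove [gxnpx] add [uhlnb,auzsv,fls] -> 13 lines: bpyos zmw avelz bvs ytlhc lflra uhlnb auzsv fls ftx yqb deyxc brs
Hunk 6: at line 2 remove [avelz] add [kmtxx,xqx] -> 14 lines: bpyos zmw kmtxx xqx bvs ytlhc lflra uhlnb auzsv fls ftx yqb deyxc brs
Hunk 7: at line 4 remove [ytlhc] add [zsdz,akkjg,vgmc] -> 16 lines: bpyos zmw kmtxx xqx bvs zsdz akkjg vgmc lflra uhlnb auzsv fls ftx yqb deyxc brs
Final line count: 16

Answer: 16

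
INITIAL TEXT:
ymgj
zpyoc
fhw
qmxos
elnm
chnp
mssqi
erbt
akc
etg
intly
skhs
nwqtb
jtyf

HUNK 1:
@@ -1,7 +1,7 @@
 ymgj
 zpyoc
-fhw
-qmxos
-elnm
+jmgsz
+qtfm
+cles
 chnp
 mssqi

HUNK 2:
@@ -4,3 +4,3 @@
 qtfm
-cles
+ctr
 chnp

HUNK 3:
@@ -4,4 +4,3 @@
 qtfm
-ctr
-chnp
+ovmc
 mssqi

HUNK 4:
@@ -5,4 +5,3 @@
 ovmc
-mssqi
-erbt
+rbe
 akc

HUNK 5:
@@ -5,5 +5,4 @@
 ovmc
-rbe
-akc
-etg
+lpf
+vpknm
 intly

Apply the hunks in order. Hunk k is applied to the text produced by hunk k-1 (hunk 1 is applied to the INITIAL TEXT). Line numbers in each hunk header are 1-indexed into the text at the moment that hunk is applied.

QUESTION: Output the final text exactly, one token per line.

Hunk 1: at line 1 remove [fhw,qmxos,elnm] add [jmgsz,qtfm,cles] -> 14 lines: ymgj zpyoc jmgsz qtfm cles chnp mssqi erbt akc etg intly skhs nwqtb jtyf
Hunk 2: at line 4 remove [cles] add [ctr] -> 14 lines: ymgj zpyoc jmgsz qtfm ctr chnp mssqi erbt akc etg intly skhs nwqtb jtyf
Hunk 3: at line 4 remove [ctr,chnp] add [ovmc] -> 13 lines: ymgj zpyoc jmgsz qtfm ovmc mssqi erbt akc etg intly skhs nwqtb jtyf
Hunk 4: at line 5 remove [mssqi,erbt] add [rbe] -> 12 lines: ymgj zpyoc jmgsz qtfm ovmc rbe akc etg intly skhs nwqtb jtyf
Hunk 5: at line 5 remove [rbe,akc,etg] add [lpf,vpknm] -> 11 lines: ymgj zpyoc jmgsz qtfm ovmc lpf vpknm intly skhs nwqtb jtyf

Answer: ymgj
zpyoc
jmgsz
qtfm
ovmc
lpf
vpknm
intly
skhs
nwqtb
jtyf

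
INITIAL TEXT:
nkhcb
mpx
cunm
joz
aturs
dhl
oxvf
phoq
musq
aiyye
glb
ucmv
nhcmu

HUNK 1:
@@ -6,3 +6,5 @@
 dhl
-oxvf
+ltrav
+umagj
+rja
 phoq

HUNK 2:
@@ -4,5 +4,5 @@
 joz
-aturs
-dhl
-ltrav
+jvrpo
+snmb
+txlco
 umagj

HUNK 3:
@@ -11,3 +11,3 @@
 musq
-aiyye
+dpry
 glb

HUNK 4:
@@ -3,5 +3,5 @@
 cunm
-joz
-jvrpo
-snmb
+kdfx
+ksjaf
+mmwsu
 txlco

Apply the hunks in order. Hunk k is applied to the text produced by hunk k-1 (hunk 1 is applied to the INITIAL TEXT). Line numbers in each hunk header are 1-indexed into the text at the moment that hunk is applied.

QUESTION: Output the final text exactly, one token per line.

Hunk 1: at line 6 remove [oxvf] add [ltrav,umagj,rja] -> 15 lines: nkhcb mpx cunm joz aturs dhl ltrav umagj rja phoq musq aiyye glb ucmv nhcmu
Hunk 2: at line 4 remove [aturs,dhl,ltrav] add [jvrpo,snmb,txlco] -> 15 lines: nkhcb mpx cunm joz jvrpo snmb txlco umagj rja phoq musq aiyye glb ucmv nhcmu
Hunk 3: at line 11 remove [aiyye] add [dpry] -> 15 lines: nkhcb mpx cunm joz jvrpo snmb txlco umagj rja phoq musq dpry glb ucmv nhcmu
Hunk 4: at line 3 remove [joz,jvrpo,snmb] add [kdfx,ksjaf,mmwsu] -> 15 lines: nkhcb mpx cunm kdfx ksjaf mmwsu txlco umagj rja phoq musq dpry glb ucmv nhcmu

Answer: nkhcb
mpx
cunm
kdfx
ksjaf
mmwsu
txlco
umagj
rja
phoq
musq
dpry
glb
ucmv
nhcmu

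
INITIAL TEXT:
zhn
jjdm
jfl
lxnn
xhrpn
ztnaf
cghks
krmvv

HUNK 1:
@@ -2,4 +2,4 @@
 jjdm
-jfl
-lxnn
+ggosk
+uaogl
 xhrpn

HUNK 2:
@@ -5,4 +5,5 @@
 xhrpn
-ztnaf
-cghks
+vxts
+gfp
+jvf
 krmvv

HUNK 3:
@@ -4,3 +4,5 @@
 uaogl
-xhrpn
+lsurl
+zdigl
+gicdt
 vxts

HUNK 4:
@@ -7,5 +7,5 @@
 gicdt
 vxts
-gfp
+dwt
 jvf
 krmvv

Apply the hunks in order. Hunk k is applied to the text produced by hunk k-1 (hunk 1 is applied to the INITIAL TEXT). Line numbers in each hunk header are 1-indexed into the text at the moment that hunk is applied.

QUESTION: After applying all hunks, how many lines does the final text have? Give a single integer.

Answer: 11

Derivation:
Hunk 1: at line 2 remove [jfl,lxnn] add [ggosk,uaogl] -> 8 lines: zhn jjdm ggosk uaogl xhrpn ztnaf cghks krmvv
Hunk 2: at line 5 remove [ztnaf,cghks] add [vxts,gfp,jvf] -> 9 lines: zhn jjdm ggosk uaogl xhrpn vxts gfp jvf krmvv
Hunk 3: at line 4 remove [xhrpn] add [lsurl,zdigl,gicdt] -> 11 lines: zhn jjdm ggosk uaogl lsurl zdigl gicdt vxts gfp jvf krmvv
Hunk 4: at line 7 remove [gfp] add [dwt] -> 11 lines: zhn jjdm ggosk uaogl lsurl zdigl gicdt vxts dwt jvf krmvv
Final line count: 11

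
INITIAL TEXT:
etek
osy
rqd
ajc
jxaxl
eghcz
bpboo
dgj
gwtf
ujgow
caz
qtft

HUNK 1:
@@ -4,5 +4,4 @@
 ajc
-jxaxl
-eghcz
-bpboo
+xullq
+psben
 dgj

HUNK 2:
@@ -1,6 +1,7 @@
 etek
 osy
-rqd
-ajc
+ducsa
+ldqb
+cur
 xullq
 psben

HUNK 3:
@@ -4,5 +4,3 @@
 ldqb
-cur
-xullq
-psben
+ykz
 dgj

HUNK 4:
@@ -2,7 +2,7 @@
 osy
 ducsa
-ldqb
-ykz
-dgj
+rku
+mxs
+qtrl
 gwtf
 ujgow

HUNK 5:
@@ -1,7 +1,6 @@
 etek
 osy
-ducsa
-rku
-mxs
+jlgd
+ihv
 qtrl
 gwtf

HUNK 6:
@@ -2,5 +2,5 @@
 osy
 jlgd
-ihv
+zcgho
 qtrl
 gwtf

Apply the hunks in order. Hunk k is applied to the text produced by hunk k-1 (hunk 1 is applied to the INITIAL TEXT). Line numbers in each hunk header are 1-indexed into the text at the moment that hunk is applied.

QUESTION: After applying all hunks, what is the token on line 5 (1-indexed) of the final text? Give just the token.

Answer: qtrl

Derivation:
Hunk 1: at line 4 remove [jxaxl,eghcz,bpboo] add [xullq,psben] -> 11 lines: etek osy rqd ajc xullq psben dgj gwtf ujgow caz qtft
Hunk 2: at line 1 remove [rqd,ajc] add [ducsa,ldqb,cur] -> 12 lines: etek osy ducsa ldqb cur xullq psben dgj gwtf ujgow caz qtft
Hunk 3: at line 4 remove [cur,xullq,psben] add [ykz] -> 10 lines: etek osy ducsa ldqb ykz dgj gwtf ujgow caz qtft
Hunk 4: at line 2 remove [ldqb,ykz,dgj] add [rku,mxs,qtrl] -> 10 lines: etek osy ducsa rku mxs qtrl gwtf ujgow caz qtft
Hunk 5: at line 1 remove [ducsa,rku,mxs] add [jlgd,ihv] -> 9 lines: etek osy jlgd ihv qtrl gwtf ujgow caz qtft
Hunk 6: at line 2 remove [ihv] add [zcgho] -> 9 lines: etek osy jlgd zcgho qtrl gwtf ujgow caz qtft
Final line 5: qtrl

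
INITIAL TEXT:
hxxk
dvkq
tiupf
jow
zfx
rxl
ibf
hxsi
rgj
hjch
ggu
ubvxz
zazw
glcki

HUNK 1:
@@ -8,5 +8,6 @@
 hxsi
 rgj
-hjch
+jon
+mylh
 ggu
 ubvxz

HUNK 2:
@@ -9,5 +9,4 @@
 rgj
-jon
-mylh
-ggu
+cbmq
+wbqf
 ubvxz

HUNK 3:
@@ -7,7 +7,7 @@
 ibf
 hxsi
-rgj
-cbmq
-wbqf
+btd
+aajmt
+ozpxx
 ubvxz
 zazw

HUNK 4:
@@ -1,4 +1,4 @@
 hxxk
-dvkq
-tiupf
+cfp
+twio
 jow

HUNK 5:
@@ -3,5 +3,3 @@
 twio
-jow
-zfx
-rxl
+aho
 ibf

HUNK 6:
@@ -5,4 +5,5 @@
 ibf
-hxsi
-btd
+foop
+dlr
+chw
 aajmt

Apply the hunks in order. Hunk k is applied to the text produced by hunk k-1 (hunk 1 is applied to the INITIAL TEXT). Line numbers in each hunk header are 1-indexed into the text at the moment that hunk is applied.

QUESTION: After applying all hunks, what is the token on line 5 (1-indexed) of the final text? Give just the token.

Answer: ibf

Derivation:
Hunk 1: at line 8 remove [hjch] add [jon,mylh] -> 15 lines: hxxk dvkq tiupf jow zfx rxl ibf hxsi rgj jon mylh ggu ubvxz zazw glcki
Hunk 2: at line 9 remove [jon,mylh,ggu] add [cbmq,wbqf] -> 14 lines: hxxk dvkq tiupf jow zfx rxl ibf hxsi rgj cbmq wbqf ubvxz zazw glcki
Hunk 3: at line 7 remove [rgj,cbmq,wbqf] add [btd,aajmt,ozpxx] -> 14 lines: hxxk dvkq tiupf jow zfx rxl ibf hxsi btd aajmt ozpxx ubvxz zazw glcki
Hunk 4: at line 1 remove [dvkq,tiupf] add [cfp,twio] -> 14 lines: hxxk cfp twio jow zfx rxl ibf hxsi btd aajmt ozpxx ubvxz zazw glcki
Hunk 5: at line 3 remove [jow,zfx,rxl] add [aho] -> 12 lines: hxxk cfp twio aho ibf hxsi btd aajmt ozpxx ubvxz zazw glcki
Hunk 6: at line 5 remove [hxsi,btd] add [foop,dlr,chw] -> 13 lines: hxxk cfp twio aho ibf foop dlr chw aajmt ozpxx ubvxz zazw glcki
Final line 5: ibf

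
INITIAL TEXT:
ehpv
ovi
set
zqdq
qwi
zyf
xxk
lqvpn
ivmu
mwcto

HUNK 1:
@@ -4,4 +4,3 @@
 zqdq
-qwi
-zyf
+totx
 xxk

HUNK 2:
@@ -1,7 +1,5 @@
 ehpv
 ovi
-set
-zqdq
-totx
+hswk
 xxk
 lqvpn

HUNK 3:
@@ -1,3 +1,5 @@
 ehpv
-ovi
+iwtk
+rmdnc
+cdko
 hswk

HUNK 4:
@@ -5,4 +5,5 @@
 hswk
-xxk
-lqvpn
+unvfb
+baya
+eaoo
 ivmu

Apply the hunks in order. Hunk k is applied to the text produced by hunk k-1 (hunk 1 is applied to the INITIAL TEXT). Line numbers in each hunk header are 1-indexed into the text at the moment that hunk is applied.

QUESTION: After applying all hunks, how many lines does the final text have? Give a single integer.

Hunk 1: at line 4 remove [qwi,zyf] add [totx] -> 9 lines: ehpv ovi set zqdq totx xxk lqvpn ivmu mwcto
Hunk 2: at line 1 remove [set,zqdq,totx] add [hswk] -> 7 lines: ehpv ovi hswk xxk lqvpn ivmu mwcto
Hunk 3: at line 1 remove [ovi] add [iwtk,rmdnc,cdko] -> 9 lines: ehpv iwtk rmdnc cdko hswk xxk lqvpn ivmu mwcto
Hunk 4: at line 5 remove [xxk,lqvpn] add [unvfb,baya,eaoo] -> 10 lines: ehpv iwtk rmdnc cdko hswk unvfb baya eaoo ivmu mwcto
Final line count: 10

Answer: 10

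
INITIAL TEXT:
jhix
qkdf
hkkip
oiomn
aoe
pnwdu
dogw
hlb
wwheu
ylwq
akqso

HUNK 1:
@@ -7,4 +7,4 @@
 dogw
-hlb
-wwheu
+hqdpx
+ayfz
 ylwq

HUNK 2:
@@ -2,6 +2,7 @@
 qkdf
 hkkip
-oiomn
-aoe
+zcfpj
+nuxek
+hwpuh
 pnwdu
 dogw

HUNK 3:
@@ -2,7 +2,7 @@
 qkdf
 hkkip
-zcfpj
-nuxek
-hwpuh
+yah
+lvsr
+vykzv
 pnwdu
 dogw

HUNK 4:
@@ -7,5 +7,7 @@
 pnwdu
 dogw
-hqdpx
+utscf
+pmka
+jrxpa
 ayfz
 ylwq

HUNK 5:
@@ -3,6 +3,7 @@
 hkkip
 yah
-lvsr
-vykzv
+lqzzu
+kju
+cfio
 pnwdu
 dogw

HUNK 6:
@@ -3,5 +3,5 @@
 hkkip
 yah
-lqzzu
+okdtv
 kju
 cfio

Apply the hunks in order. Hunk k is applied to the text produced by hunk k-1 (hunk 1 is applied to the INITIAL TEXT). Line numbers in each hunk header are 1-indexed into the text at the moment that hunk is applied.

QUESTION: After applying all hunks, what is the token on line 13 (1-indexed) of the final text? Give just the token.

Answer: ayfz

Derivation:
Hunk 1: at line 7 remove [hlb,wwheu] add [hqdpx,ayfz] -> 11 lines: jhix qkdf hkkip oiomn aoe pnwdu dogw hqdpx ayfz ylwq akqso
Hunk 2: at line 2 remove [oiomn,aoe] add [zcfpj,nuxek,hwpuh] -> 12 lines: jhix qkdf hkkip zcfpj nuxek hwpuh pnwdu dogw hqdpx ayfz ylwq akqso
Hunk 3: at line 2 remove [zcfpj,nuxek,hwpuh] add [yah,lvsr,vykzv] -> 12 lines: jhix qkdf hkkip yah lvsr vykzv pnwdu dogw hqdpx ayfz ylwq akqso
Hunk 4: at line 7 remove [hqdpx] add [utscf,pmka,jrxpa] -> 14 lines: jhix qkdf hkkip yah lvsr vykzv pnwdu dogw utscf pmka jrxpa ayfz ylwq akqso
Hunk 5: at line 3 remove [lvsr,vykzv] add [lqzzu,kju,cfio] -> 15 lines: jhix qkdf hkkip yah lqzzu kju cfio pnwdu dogw utscf pmka jrxpa ayfz ylwq akqso
Hunk 6: at line 3 remove [lqzzu] add [okdtv] -> 15 lines: jhix qkdf hkkip yah okdtv kju cfio pnwdu dogw utscf pmka jrxpa ayfz ylwq akqso
Final line 13: ayfz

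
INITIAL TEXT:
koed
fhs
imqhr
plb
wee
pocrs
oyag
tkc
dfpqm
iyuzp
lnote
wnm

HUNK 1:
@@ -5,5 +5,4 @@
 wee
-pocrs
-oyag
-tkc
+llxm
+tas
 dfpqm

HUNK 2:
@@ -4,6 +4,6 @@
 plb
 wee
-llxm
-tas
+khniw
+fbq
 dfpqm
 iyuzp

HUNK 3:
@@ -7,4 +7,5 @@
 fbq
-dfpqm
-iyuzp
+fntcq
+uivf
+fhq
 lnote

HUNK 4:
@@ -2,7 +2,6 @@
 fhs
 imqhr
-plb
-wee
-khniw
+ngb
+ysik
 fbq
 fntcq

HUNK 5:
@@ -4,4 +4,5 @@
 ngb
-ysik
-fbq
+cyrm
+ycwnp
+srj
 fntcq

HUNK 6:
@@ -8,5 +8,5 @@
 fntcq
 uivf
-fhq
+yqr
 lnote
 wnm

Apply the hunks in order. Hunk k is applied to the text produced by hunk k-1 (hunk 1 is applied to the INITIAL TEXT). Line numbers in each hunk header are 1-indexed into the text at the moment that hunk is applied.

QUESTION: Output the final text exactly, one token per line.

Answer: koed
fhs
imqhr
ngb
cyrm
ycwnp
srj
fntcq
uivf
yqr
lnote
wnm

Derivation:
Hunk 1: at line 5 remove [pocrs,oyag,tkc] add [llxm,tas] -> 11 lines: koed fhs imqhr plb wee llxm tas dfpqm iyuzp lnote wnm
Hunk 2: at line 4 remove [llxm,tas] add [khniw,fbq] -> 11 lines: koed fhs imqhr plb wee khniw fbq dfpqm iyuzp lnote wnm
Hunk 3: at line 7 remove [dfpqm,iyuzp] add [fntcq,uivf,fhq] -> 12 lines: koed fhs imqhr plb wee khniw fbq fntcq uivf fhq lnote wnm
Hunk 4: at line 2 remove [plb,wee,khniw] add [ngb,ysik] -> 11 lines: koed fhs imqhr ngb ysik fbq fntcq uivf fhq lnote wnm
Hunk 5: at line 4 remove [ysik,fbq] add [cyrm,ycwnp,srj] -> 12 lines: koed fhs imqhr ngb cyrm ycwnp srj fntcq uivf fhq lnote wnm
Hunk 6: at line 8 remove [fhq] add [yqr] -> 12 lines: koed fhs imqhr ngb cyrm ycwnp srj fntcq uivf yqr lnote wnm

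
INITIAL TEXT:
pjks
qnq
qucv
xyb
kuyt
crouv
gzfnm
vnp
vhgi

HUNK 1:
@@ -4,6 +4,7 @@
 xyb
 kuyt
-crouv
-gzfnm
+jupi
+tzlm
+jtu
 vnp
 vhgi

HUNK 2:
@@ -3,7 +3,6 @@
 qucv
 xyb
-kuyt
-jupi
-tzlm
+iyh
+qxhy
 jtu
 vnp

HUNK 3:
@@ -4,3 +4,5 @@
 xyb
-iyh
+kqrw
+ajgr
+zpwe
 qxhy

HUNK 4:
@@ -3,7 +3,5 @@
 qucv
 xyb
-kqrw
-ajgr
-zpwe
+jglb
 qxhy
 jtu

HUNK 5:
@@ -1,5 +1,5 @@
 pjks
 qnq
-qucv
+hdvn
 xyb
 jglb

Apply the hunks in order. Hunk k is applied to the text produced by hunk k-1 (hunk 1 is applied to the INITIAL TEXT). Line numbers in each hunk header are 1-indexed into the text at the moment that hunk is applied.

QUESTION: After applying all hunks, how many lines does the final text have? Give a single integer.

Hunk 1: at line 4 remove [crouv,gzfnm] add [jupi,tzlm,jtu] -> 10 lines: pjks qnq qucv xyb kuyt jupi tzlm jtu vnp vhgi
Hunk 2: at line 3 remove [kuyt,jupi,tzlm] add [iyh,qxhy] -> 9 lines: pjks qnq qucv xyb iyh qxhy jtu vnp vhgi
Hunk 3: at line 4 remove [iyh] add [kqrw,ajgr,zpwe] -> 11 lines: pjks qnq qucv xyb kqrw ajgr zpwe qxhy jtu vnp vhgi
Hunk 4: at line 3 remove [kqrw,ajgr,zpwe] add [jglb] -> 9 lines: pjks qnq qucv xyb jglb qxhy jtu vnp vhgi
Hunk 5: at line 1 remove [qucv] add [hdvn] -> 9 lines: pjks qnq hdvn xyb jglb qxhy jtu vnp vhgi
Final line count: 9

Answer: 9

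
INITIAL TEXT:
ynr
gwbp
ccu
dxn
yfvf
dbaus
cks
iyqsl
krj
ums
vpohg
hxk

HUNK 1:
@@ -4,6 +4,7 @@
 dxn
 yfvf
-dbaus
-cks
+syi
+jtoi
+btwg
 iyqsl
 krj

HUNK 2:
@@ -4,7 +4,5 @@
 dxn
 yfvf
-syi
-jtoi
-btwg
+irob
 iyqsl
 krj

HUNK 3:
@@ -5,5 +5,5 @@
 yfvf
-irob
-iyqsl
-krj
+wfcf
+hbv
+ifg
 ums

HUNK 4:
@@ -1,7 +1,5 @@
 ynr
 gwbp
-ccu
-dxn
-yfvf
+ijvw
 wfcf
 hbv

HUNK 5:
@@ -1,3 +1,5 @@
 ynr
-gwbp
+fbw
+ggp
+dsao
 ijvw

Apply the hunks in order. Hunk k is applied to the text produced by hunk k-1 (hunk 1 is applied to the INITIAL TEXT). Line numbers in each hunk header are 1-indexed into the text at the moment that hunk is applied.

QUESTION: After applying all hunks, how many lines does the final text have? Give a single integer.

Answer: 11

Derivation:
Hunk 1: at line 4 remove [dbaus,cks] add [syi,jtoi,btwg] -> 13 lines: ynr gwbp ccu dxn yfvf syi jtoi btwg iyqsl krj ums vpohg hxk
Hunk 2: at line 4 remove [syi,jtoi,btwg] add [irob] -> 11 lines: ynr gwbp ccu dxn yfvf irob iyqsl krj ums vpohg hxk
Hunk 3: at line 5 remove [irob,iyqsl,krj] add [wfcf,hbv,ifg] -> 11 lines: ynr gwbp ccu dxn yfvf wfcf hbv ifg ums vpohg hxk
Hunk 4: at line 1 remove [ccu,dxn,yfvf] add [ijvw] -> 9 lines: ynr gwbp ijvw wfcf hbv ifg ums vpohg hxk
Hunk 5: at line 1 remove [gwbp] add [fbw,ggp,dsao] -> 11 lines: ynr fbw ggp dsao ijvw wfcf hbv ifg ums vpohg hxk
Final line count: 11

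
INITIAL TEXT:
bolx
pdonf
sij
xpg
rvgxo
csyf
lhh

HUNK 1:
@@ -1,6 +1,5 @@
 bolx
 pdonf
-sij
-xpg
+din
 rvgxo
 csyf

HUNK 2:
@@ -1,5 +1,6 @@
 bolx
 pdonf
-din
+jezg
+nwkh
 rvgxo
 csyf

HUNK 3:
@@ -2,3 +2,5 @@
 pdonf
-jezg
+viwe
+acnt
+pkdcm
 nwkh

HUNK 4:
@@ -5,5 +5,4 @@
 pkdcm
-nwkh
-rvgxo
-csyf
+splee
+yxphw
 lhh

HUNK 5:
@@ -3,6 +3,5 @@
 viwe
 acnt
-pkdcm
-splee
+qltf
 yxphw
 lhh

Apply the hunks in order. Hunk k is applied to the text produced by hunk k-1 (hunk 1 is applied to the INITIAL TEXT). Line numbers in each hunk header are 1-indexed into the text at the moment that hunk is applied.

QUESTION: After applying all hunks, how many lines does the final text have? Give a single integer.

Hunk 1: at line 1 remove [sij,xpg] add [din] -> 6 lines: bolx pdonf din rvgxo csyf lhh
Hunk 2: at line 1 remove [din] add [jezg,nwkh] -> 7 lines: bolx pdonf jezg nwkh rvgxo csyf lhh
Hunk 3: at line 2 remove [jezg] add [viwe,acnt,pkdcm] -> 9 lines: bolx pdonf viwe acnt pkdcm nwkh rvgxo csyf lhh
Hunk 4: at line 5 remove [nwkh,rvgxo,csyf] add [splee,yxphw] -> 8 lines: bolx pdonf viwe acnt pkdcm splee yxphw lhh
Hunk 5: at line 3 remove [pkdcm,splee] add [qltf] -> 7 lines: bolx pdonf viwe acnt qltf yxphw lhh
Final line count: 7

Answer: 7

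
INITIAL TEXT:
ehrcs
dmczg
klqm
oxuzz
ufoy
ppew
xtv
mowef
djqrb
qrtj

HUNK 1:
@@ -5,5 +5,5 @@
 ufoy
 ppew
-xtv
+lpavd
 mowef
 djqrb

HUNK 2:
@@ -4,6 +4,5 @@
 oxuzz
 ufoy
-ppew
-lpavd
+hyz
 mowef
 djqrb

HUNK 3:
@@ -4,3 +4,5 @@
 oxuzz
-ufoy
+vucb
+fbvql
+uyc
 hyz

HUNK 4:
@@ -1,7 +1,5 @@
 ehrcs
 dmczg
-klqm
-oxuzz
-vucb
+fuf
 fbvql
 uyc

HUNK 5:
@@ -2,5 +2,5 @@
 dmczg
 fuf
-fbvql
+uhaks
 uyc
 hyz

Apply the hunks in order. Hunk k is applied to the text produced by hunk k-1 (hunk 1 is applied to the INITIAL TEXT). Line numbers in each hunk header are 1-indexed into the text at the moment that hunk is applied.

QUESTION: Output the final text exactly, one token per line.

Hunk 1: at line 5 remove [xtv] add [lpavd] -> 10 lines: ehrcs dmczg klqm oxuzz ufoy ppew lpavd mowef djqrb qrtj
Hunk 2: at line 4 remove [ppew,lpavd] add [hyz] -> 9 lines: ehrcs dmczg klqm oxuzz ufoy hyz mowef djqrb qrtj
Hunk 3: at line 4 remove [ufoy] add [vucb,fbvql,uyc] -> 11 lines: ehrcs dmczg klqm oxuzz vucb fbvql uyc hyz mowef djqrb qrtj
Hunk 4: at line 1 remove [klqm,oxuzz,vucb] add [fuf] -> 9 lines: ehrcs dmczg fuf fbvql uyc hyz mowef djqrb qrtj
Hunk 5: at line 2 remove [fbvql] add [uhaks] -> 9 lines: ehrcs dmczg fuf uhaks uyc hyz mowef djqrb qrtj

Answer: ehrcs
dmczg
fuf
uhaks
uyc
hyz
mowef
djqrb
qrtj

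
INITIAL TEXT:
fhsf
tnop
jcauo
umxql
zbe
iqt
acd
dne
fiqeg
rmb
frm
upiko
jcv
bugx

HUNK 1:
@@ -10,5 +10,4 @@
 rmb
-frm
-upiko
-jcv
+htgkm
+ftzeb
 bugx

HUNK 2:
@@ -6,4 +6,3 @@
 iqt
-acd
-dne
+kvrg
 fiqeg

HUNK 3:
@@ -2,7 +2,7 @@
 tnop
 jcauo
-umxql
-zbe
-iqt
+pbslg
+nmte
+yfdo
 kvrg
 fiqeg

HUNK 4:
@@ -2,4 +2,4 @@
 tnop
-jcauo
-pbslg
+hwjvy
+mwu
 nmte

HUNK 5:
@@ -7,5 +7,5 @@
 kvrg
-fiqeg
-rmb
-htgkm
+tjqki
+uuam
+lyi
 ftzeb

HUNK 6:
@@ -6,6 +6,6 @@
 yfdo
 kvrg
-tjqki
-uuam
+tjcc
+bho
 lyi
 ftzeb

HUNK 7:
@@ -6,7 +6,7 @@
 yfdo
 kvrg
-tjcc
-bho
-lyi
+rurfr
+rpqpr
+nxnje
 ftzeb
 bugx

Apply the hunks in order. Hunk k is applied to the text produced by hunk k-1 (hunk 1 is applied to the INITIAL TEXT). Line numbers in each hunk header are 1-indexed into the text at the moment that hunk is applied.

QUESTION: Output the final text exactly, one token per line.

Answer: fhsf
tnop
hwjvy
mwu
nmte
yfdo
kvrg
rurfr
rpqpr
nxnje
ftzeb
bugx

Derivation:
Hunk 1: at line 10 remove [frm,upiko,jcv] add [htgkm,ftzeb] -> 13 lines: fhsf tnop jcauo umxql zbe iqt acd dne fiqeg rmb htgkm ftzeb bugx
Hunk 2: at line 6 remove [acd,dne] add [kvrg] -> 12 lines: fhsf tnop jcauo umxql zbe iqt kvrg fiqeg rmb htgkm ftzeb bugx
Hunk 3: at line 2 remove [umxql,zbe,iqt] add [pbslg,nmte,yfdo] -> 12 lines: fhsf tnop jcauo pbslg nmte yfdo kvrg fiqeg rmb htgkm ftzeb bugx
Hunk 4: at line 2 remove [jcauo,pbslg] add [hwjvy,mwu] -> 12 lines: fhsf tnop hwjvy mwu nmte yfdo kvrg fiqeg rmb htgkm ftzeb bugx
Hunk 5: at line 7 remove [fiqeg,rmb,htgkm] add [tjqki,uuam,lyi] -> 12 lines: fhsf tnop hwjvy mwu nmte yfdo kvrg tjqki uuam lyi ftzeb bugx
Hunk 6: at line 6 remove [tjqki,uuam] add [tjcc,bho] -> 12 lines: fhsf tnop hwjvy mwu nmte yfdo kvrg tjcc bho lyi ftzeb bugx
Hunk 7: at line 6 remove [tjcc,bho,lyi] add [rurfr,rpqpr,nxnje] -> 12 lines: fhsf tnop hwjvy mwu nmte yfdo kvrg rurfr rpqpr nxnje ftzeb bugx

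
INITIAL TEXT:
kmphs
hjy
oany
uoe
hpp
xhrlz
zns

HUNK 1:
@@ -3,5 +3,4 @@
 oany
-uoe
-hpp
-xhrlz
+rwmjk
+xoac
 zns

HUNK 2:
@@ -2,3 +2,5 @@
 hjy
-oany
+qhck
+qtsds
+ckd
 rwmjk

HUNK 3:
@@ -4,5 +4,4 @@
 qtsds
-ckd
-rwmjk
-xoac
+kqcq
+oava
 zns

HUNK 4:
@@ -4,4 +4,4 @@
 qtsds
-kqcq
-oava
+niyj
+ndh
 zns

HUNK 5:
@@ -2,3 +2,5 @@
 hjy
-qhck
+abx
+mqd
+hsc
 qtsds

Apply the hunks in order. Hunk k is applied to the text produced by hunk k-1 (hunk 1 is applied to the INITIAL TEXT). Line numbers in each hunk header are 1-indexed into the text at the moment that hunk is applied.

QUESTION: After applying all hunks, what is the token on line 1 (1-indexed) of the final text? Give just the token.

Hunk 1: at line 3 remove [uoe,hpp,xhrlz] add [rwmjk,xoac] -> 6 lines: kmphs hjy oany rwmjk xoac zns
Hunk 2: at line 2 remove [oany] add [qhck,qtsds,ckd] -> 8 lines: kmphs hjy qhck qtsds ckd rwmjk xoac zns
Hunk 3: at line 4 remove [ckd,rwmjk,xoac] add [kqcq,oava] -> 7 lines: kmphs hjy qhck qtsds kqcq oava zns
Hunk 4: at line 4 remove [kqcq,oava] add [niyj,ndh] -> 7 lines: kmphs hjy qhck qtsds niyj ndh zns
Hunk 5: at line 2 remove [qhck] add [abx,mqd,hsc] -> 9 lines: kmphs hjy abx mqd hsc qtsds niyj ndh zns
Final line 1: kmphs

Answer: kmphs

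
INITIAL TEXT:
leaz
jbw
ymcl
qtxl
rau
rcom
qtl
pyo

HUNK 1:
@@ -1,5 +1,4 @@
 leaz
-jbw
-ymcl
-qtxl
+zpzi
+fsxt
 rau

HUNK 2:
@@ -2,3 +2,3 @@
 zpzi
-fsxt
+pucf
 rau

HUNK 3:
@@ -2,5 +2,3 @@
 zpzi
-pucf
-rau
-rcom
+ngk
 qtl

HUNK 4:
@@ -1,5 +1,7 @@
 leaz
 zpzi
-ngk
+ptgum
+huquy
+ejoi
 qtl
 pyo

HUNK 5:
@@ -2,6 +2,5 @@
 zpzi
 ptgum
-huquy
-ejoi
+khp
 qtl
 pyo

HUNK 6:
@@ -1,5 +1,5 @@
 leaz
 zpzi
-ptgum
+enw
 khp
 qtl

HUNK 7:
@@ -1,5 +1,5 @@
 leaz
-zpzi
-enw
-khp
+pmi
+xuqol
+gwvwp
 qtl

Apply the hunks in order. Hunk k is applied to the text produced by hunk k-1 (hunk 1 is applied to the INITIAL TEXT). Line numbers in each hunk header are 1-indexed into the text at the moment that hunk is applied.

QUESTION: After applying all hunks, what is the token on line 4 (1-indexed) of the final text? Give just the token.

Hunk 1: at line 1 remove [jbw,ymcl,qtxl] add [zpzi,fsxt] -> 7 lines: leaz zpzi fsxt rau rcom qtl pyo
Hunk 2: at line 2 remove [fsxt] add [pucf] -> 7 lines: leaz zpzi pucf rau rcom qtl pyo
Hunk 3: at line 2 remove [pucf,rau,rcom] add [ngk] -> 5 lines: leaz zpzi ngk qtl pyo
Hunk 4: at line 1 remove [ngk] add [ptgum,huquy,ejoi] -> 7 lines: leaz zpzi ptgum huquy ejoi qtl pyo
Hunk 5: at line 2 remove [huquy,ejoi] add [khp] -> 6 lines: leaz zpzi ptgum khp qtl pyo
Hunk 6: at line 1 remove [ptgum] add [enw] -> 6 lines: leaz zpzi enw khp qtl pyo
Hunk 7: at line 1 remove [zpzi,enw,khp] add [pmi,xuqol,gwvwp] -> 6 lines: leaz pmi xuqol gwvwp qtl pyo
Final line 4: gwvwp

Answer: gwvwp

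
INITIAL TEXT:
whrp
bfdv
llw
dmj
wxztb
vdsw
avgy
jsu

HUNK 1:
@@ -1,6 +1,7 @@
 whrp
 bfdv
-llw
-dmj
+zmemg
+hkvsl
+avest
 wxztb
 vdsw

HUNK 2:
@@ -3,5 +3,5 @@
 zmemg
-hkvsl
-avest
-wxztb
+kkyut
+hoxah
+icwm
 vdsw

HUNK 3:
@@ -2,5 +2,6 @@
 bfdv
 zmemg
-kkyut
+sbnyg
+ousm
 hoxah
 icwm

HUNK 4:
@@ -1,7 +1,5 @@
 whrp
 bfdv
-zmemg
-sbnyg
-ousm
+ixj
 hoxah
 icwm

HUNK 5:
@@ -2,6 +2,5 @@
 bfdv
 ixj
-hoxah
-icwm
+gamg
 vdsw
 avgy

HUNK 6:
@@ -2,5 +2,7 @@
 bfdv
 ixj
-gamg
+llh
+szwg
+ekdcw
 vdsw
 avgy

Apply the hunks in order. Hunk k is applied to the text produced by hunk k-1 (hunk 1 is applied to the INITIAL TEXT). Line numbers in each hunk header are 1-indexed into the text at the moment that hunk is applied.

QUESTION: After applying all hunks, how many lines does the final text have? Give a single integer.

Answer: 9

Derivation:
Hunk 1: at line 1 remove [llw,dmj] add [zmemg,hkvsl,avest] -> 9 lines: whrp bfdv zmemg hkvsl avest wxztb vdsw avgy jsu
Hunk 2: at line 3 remove [hkvsl,avest,wxztb] add [kkyut,hoxah,icwm] -> 9 lines: whrp bfdv zmemg kkyut hoxah icwm vdsw avgy jsu
Hunk 3: at line 2 remove [kkyut] add [sbnyg,ousm] -> 10 lines: whrp bfdv zmemg sbnyg ousm hoxah icwm vdsw avgy jsu
Hunk 4: at line 1 remove [zmemg,sbnyg,ousm] add [ixj] -> 8 lines: whrp bfdv ixj hoxah icwm vdsw avgy jsu
Hunk 5: at line 2 remove [hoxah,icwm] add [gamg] -> 7 lines: whrp bfdv ixj gamg vdsw avgy jsu
Hunk 6: at line 2 remove [gamg] add [llh,szwg,ekdcw] -> 9 lines: whrp bfdv ixj llh szwg ekdcw vdsw avgy jsu
Final line count: 9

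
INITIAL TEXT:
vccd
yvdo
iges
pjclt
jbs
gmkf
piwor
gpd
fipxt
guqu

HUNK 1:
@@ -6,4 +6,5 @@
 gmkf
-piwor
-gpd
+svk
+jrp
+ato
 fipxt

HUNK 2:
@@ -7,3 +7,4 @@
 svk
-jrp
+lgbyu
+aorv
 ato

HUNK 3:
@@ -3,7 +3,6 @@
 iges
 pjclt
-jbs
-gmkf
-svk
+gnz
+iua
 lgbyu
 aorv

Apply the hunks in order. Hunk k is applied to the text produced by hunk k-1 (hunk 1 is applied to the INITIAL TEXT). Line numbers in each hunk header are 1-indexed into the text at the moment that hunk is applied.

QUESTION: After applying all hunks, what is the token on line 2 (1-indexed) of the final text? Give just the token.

Answer: yvdo

Derivation:
Hunk 1: at line 6 remove [piwor,gpd] add [svk,jrp,ato] -> 11 lines: vccd yvdo iges pjclt jbs gmkf svk jrp ato fipxt guqu
Hunk 2: at line 7 remove [jrp] add [lgbyu,aorv] -> 12 lines: vccd yvdo iges pjclt jbs gmkf svk lgbyu aorv ato fipxt guqu
Hunk 3: at line 3 remove [jbs,gmkf,svk] add [gnz,iua] -> 11 lines: vccd yvdo iges pjclt gnz iua lgbyu aorv ato fipxt guqu
Final line 2: yvdo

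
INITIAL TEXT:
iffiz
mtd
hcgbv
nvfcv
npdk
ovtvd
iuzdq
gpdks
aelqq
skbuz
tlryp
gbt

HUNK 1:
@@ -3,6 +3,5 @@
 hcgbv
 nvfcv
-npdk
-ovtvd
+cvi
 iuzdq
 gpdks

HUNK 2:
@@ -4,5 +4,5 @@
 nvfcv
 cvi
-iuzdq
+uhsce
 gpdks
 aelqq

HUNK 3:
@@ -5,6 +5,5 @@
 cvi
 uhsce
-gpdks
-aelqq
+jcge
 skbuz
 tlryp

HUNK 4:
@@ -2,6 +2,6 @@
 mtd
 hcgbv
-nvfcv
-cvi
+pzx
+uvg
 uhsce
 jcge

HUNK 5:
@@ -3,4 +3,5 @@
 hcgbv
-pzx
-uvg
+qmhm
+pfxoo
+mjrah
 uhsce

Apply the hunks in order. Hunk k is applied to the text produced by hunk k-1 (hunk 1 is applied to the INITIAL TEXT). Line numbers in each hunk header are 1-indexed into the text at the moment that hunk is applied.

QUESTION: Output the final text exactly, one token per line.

Answer: iffiz
mtd
hcgbv
qmhm
pfxoo
mjrah
uhsce
jcge
skbuz
tlryp
gbt

Derivation:
Hunk 1: at line 3 remove [npdk,ovtvd] add [cvi] -> 11 lines: iffiz mtd hcgbv nvfcv cvi iuzdq gpdks aelqq skbuz tlryp gbt
Hunk 2: at line 4 remove [iuzdq] add [uhsce] -> 11 lines: iffiz mtd hcgbv nvfcv cvi uhsce gpdks aelqq skbuz tlryp gbt
Hunk 3: at line 5 remove [gpdks,aelqq] add [jcge] -> 10 lines: iffiz mtd hcgbv nvfcv cvi uhsce jcge skbuz tlryp gbt
Hunk 4: at line 2 remove [nvfcv,cvi] add [pzx,uvg] -> 10 lines: iffiz mtd hcgbv pzx uvg uhsce jcge skbuz tlryp gbt
Hunk 5: at line 3 remove [pzx,uvg] add [qmhm,pfxoo,mjrah] -> 11 lines: iffiz mtd hcgbv qmhm pfxoo mjrah uhsce jcge skbuz tlryp gbt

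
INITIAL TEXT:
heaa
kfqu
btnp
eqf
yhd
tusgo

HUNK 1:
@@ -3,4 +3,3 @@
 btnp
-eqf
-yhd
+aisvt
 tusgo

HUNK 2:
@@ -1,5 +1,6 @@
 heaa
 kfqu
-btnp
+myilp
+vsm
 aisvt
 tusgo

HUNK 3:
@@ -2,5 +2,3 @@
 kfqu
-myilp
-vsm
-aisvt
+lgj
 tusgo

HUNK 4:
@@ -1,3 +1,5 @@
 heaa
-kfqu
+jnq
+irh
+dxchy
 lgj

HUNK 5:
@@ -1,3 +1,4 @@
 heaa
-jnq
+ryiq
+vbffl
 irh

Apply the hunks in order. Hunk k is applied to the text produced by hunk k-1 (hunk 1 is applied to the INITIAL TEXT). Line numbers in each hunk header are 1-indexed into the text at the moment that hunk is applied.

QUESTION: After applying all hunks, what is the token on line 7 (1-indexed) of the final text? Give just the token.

Answer: tusgo

Derivation:
Hunk 1: at line 3 remove [eqf,yhd] add [aisvt] -> 5 lines: heaa kfqu btnp aisvt tusgo
Hunk 2: at line 1 remove [btnp] add [myilp,vsm] -> 6 lines: heaa kfqu myilp vsm aisvt tusgo
Hunk 3: at line 2 remove [myilp,vsm,aisvt] add [lgj] -> 4 lines: heaa kfqu lgj tusgo
Hunk 4: at line 1 remove [kfqu] add [jnq,irh,dxchy] -> 6 lines: heaa jnq irh dxchy lgj tusgo
Hunk 5: at line 1 remove [jnq] add [ryiq,vbffl] -> 7 lines: heaa ryiq vbffl irh dxchy lgj tusgo
Final line 7: tusgo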